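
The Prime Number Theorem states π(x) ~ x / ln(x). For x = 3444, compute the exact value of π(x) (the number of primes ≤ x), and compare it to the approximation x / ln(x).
π(3444) = 481;  x/ln(x) ≈ 422.87;  relative error ≈ 12.09%.

Directly count primes up to 3444: π(3444) = 481. The PNT approximation gives 3444/ln(3444) ≈ 3444/8.14439 ≈ 422.87. Relative error (π(x) − x/ln(x)) / π(x) ≈ 12.09%; the approximation is known to undercount slightly (Li(x) is a better estimate).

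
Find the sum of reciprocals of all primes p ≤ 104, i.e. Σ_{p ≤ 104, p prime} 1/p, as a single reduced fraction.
Σ 1/p = 43710588286712969019768170103664304877397/23984823528925228172706521638692258396210

π(104) = 27, so the primes ≤ 104 are [2, 3, 5, 7, 11, 13, 17, 19, 23, 29, 31, 37, 41, 43, 47, 53, 59, 61, 67, 71, 73, 79, 83, 89, 97, 101, 103]. Summing 1/p over these primes: 43710588286712969019768170103664304877397/23984823528925228172706521638692258396210 ≈ 1.8224. Mertens estimate ln ln(104) + 0.2615 ≈ 1.7972.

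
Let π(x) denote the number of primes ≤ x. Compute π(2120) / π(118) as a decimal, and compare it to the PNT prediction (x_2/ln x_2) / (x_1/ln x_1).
π(2120)/π(118) = 319/30 ≈ 10.6333;  PNT prediction ≈ 11.1906.

π(118) = 30 and π(2120) = 319, so π(2120)/π(118) ≈ 10.6333. The PNT-predicted ratio is (2120/ln(2120)) / (118/ln(118)) ≈ 11.1906. The two agree to within a few percent, as expected.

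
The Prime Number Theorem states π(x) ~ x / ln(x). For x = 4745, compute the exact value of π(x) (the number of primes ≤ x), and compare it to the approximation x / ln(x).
π(4745) = 639;  x/ln(x) ≈ 560.55;  relative error ≈ 12.28%.

Directly count primes up to 4745: π(4745) = 639. The PNT approximation gives 4745/ln(4745) ≈ 4745/8.46485 ≈ 560.55. Relative error (π(x) − x/ln(x)) / π(x) ≈ 12.28%; the approximation is known to undercount slightly (Li(x) is a better estimate).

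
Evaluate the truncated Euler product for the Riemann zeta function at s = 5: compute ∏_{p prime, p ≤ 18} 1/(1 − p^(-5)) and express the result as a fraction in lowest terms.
∏ = 3618351187072042546125/3489494469487104326464

The primes p ≤ 18 are [2, 3, 5, 7, 11, 13, 17]. For each prime, (1 − 1/p^5)^(-1) = p^5 / (p^5 − 1). The product is (1 − 1/2^5)^(-1), (1 − 1/3^5)^(-1), (1 − 1/5^5)^(-1), (1 − 1/7^5)^(-1), (1 − 1/11^5)^(-1), (1 − 1/13^5)^(-1), (1 − 1/17^5)^(-1) = ∏ p^5 / (p^5 − 1) = 3618351187072042546125/3489494469487104326464.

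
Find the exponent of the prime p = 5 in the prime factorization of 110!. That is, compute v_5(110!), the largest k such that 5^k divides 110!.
v_5(110!) = 26

Legendre's formula: v_p(n!) = Σ_{k ≥ 1} ⌊n / p^k⌋. For p = 5, n = 110, the terms are:
  ⌊110/5^1⌋ = ⌊110/5⌋ = 22
  ⌊110/5^2⌋ = ⌊110/25⌋ = 4
(the next term ⌊110/5^3⌋ = 0, terminating the sum). Summing: v_5(110!) = 22 + 4 = 26.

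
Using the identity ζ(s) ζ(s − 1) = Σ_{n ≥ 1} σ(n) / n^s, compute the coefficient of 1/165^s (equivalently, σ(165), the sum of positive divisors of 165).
σ(165) = 288

In the product (Σ m^0/m^s)(Σ k / k^s) = Σ (Σ_{d | n} d) / n^s, the coefficient of 1/n^s is σ(n) = Σ_{d | n} d. For n = 165, divisors are [1, 3, 5, 11, 15, 33, 55, 165]; summing: σ(165) = 288.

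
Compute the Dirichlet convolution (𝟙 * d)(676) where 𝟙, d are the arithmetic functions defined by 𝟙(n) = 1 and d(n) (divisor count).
(𝟙 * d)(676) = 36

Divisors of 676: [1, 2, 4, 13, 26, 52, 169, 338, 676]. For each d | 676:
  d = 1: 𝟙(1) · d(676/1) = 1 · 9 = 9
  d = 2: 𝟙(2) · d(676/2) = 1 · 6 = 6
  d = 4: 𝟙(4) · d(676/4) = 1 · 3 = 3
  d = 13: 𝟙(13) · d(676/13) = 1 · 6 = 6
  d = 26: 𝟙(26) · d(676/26) = 1 · 4 = 4
  d = 52: 𝟙(52) · d(676/52) = 1 · 2 = 2
  d = 169: 𝟙(169) · d(676/169) = 1 · 3 = 3
  d = 338: 𝟙(338) · d(676/338) = 1 · 2 = 2
  d = 676: 𝟙(676) · d(676/676) = 1 · 1 = 1
Summing: (𝟙 * d)(676) = 9 + 6 + 3 + 6 + 4 + 2 + 3 + 2 + 1 = 36.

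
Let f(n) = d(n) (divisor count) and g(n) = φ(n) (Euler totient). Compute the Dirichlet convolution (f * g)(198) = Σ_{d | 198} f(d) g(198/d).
(d * φ)(198) = 468

Divisors of 198: [1, 2, 3, 6, 9, 11, 18, 22, 33, 66, 99, 198]. For each d | 198:
  d = 1: d(1) · φ(198/1) = 1 · 60 = 60
  d = 2: d(2) · φ(198/2) = 2 · 60 = 120
  d = 3: d(3) · φ(198/3) = 2 · 20 = 40
  d = 6: d(6) · φ(198/6) = 4 · 20 = 80
  d = 9: d(9) · φ(198/9) = 3 · 10 = 30
  d = 11: d(11) · φ(198/11) = 2 · 6 = 12
  d = 18: d(18) · φ(198/18) = 6 · 10 = 60
  d = 22: d(22) · φ(198/22) = 4 · 6 = 24
  d = 33: d(33) · φ(198/33) = 4 · 2 = 8
  d = 66: d(66) · φ(198/66) = 8 · 2 = 16
  d = 99: d(99) · φ(198/99) = 6 · 1 = 6
  d = 198: d(198) · φ(198/198) = 12 · 1 = 12
Summing: (d * φ)(198) = 60 + 120 + 40 + 80 + 30 + 12 + 60 + 24 + 8 + 16 + 6 + 12 = 468.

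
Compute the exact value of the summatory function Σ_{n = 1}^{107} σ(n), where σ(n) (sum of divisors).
Σ_{n ≤ 107} σ(n) = 9393

Compute σ(n) for each 1 ≤ n ≤ 107: σ(1) = 1, σ(2) = 3, σ(3) = 4, σ(4) = 7, σ(5) = 6, σ(6) = 12, σ(7) = 8, σ(8) = 15, σ(9) = 13, σ(10) = 18, σ(11) = 12, σ(12) = 28, σ(13) = 14, σ(14) = 24, σ(15) = 24, σ(16) = 31, σ(17) = 18, σ(18) = 39, σ(19) = 20, σ(20) = 42, σ(21) = 32, σ(22) = 36, σ(23) = 24, σ(24) = 60, σ(25) = 31, σ(26) = 42, σ(27) = 40, σ(28) = 56, σ(29) = 30, σ(30) = 72, σ(31) = 32, σ(32) = 63, σ(33) = 48, σ(34) = 54, σ(35) = 48, σ(36) = 91, σ(37) = 38, σ(38) = 60, σ(39) = 56, σ(40) = 90, σ(41) = 42, σ(42) = 96, σ(43) = 44, σ(44) = 84, σ(45) = 78, σ(46) = 72, σ(47) = 48, σ(48) = 124, σ(49) = 57, σ(50) = 93, σ(51) = 72, σ(52) = 98, σ(53) = 54, σ(54) = 120, σ(55) = 72, σ(56) = 120, σ(57) = 80, σ(58) = 90, σ(59) = 60, σ(60) = 168, σ(61) = 62, σ(62) = 96, σ(63) = 104, σ(64) = 127, σ(65) = 84, σ(66) = 144, σ(67) = 68, σ(68) = 126, σ(69) = 96, σ(70) = 144, σ(71) = 72, σ(72) = 195, σ(73) = 74, σ(74) = 114, σ(75) = 124, σ(76) = 140, σ(77) = 96, σ(78) = 168, σ(79) = 80, σ(80) = 186, σ(81) = 121, σ(82) = 126, σ(83) = 84, σ(84) = 224, σ(85) = 108, σ(86) = 132, σ(87) = 120, σ(88) = 180, σ(89) = 90, σ(90) = 234, σ(91) = 112, σ(92) = 168, σ(93) = 128, σ(94) = 144, σ(95) = 120, σ(96) = 252, σ(97) = 98, σ(98) = 171, σ(99) = 156, σ(100) = 217, σ(101) = 102, σ(102) = 216, σ(103) = 104, σ(104) = 210, σ(105) = 192, σ(106) = 162, σ(107) = 108. Summing all 107 values: 9393. (Average order: Σ_{n ≤ x} σ(n) ~ (π²/12) x². For x = 107, (π²/12)·107² ≈ 9416.43.)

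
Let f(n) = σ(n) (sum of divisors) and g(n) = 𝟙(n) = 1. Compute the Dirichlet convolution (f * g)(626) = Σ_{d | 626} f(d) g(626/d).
(σ * 𝟙)(626) = 1260

Divisors of 626: [1, 2, 313, 626]. For each d | 626:
  d = 1: σ(1) · 𝟙(626/1) = 1 · 1 = 1
  d = 2: σ(2) · 𝟙(626/2) = 3 · 1 = 3
  d = 313: σ(313) · 𝟙(626/313) = 314 · 1 = 314
  d = 626: σ(626) · 𝟙(626/626) = 942 · 1 = 942
Summing: (σ * 𝟙)(626) = 1 + 3 + 314 + 942 = 1260.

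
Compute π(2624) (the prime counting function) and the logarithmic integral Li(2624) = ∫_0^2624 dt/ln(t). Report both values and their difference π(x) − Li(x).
π(2624) = 381;  Li(2624) ≈ 395.41;  π(x) − Li(x) ≈ -14.41.

Direct count of primes ≤ 2624 gives π(2624) = 381. Numerical evaluation of the logarithmic integral gives Li(2624) ≈ 395.41. The difference π(x) − Li(x) ≈ -14.41 is typically negative for small/moderate x (Li(x) overestimates), though Littlewood's theorem shows this sign changes infinitely often.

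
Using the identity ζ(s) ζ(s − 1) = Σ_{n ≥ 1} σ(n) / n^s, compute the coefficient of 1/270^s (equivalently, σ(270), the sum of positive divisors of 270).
σ(270) = 720

In the product (Σ m^0/m^s)(Σ k / k^s) = Σ (Σ_{d | n} d) / n^s, the coefficient of 1/n^s is σ(n) = Σ_{d | n} d. For n = 270, divisors are [1, 2, 3, 5, 6, 9, 10, 15, 18, 27, 30, 45, 54, 90, 135, 270]; summing: σ(270) = 720.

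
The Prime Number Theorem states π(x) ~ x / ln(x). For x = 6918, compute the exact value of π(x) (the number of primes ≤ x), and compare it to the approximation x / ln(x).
π(6918) = 890;  x/ln(x) ≈ 782.41;  relative error ≈ 12.09%.

Directly count primes up to 6918: π(6918) = 890. The PNT approximation gives 6918/ln(6918) ≈ 6918/8.84188 ≈ 782.41. Relative error (π(x) − x/ln(x)) / π(x) ≈ 12.09%; the approximation is known to undercount slightly (Li(x) is a better estimate).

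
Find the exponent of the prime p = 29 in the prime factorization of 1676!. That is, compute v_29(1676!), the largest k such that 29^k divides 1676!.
v_29(1676!) = 58

Legendre's formula: v_p(n!) = Σ_{k ≥ 1} ⌊n / p^k⌋. For p = 29, n = 1676, the terms are:
  ⌊1676/29^1⌋ = ⌊1676/29⌋ = 57
  ⌊1676/29^2⌋ = ⌊1676/841⌋ = 1
(the next term ⌊1676/29^3⌋ = 0, terminating the sum). Summing: v_29(1676!) = 57 + 1 = 58.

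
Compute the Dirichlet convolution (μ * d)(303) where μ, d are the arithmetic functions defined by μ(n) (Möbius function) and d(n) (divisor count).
(μ * d)(303) = 1

Divisors of 303: [1, 3, 101, 303]. For each d | 303:
  d = 1: μ(1) · d(303/1) = 1 · 4 = 4
  d = 3: μ(3) · d(303/3) = -1 · 2 = -2
  d = 101: μ(101) · d(303/101) = -1 · 2 = -2
  d = 303: μ(303) · d(303/303) = 1 · 1 = 1
Summing: (μ * d)(303) = 4 + -2 + -2 + 1 = 1.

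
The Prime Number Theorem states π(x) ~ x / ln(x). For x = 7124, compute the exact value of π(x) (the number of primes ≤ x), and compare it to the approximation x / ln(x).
π(7124) = 912;  x/ln(x) ≈ 803.05;  relative error ≈ 11.95%.

Directly count primes up to 7124: π(7124) = 912. The PNT approximation gives 7124/ln(7124) ≈ 7124/8.87122 ≈ 803.05. Relative error (π(x) − x/ln(x)) / π(x) ≈ 11.95%; the approximation is known to undercount slightly (Li(x) is a better estimate).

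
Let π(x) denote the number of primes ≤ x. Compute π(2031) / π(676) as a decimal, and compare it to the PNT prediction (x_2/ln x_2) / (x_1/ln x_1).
π(2031)/π(676) = 308/122 ≈ 2.5246;  PNT prediction ≈ 2.5705.

π(676) = 122 and π(2031) = 308, so π(2031)/π(676) ≈ 2.5246. The PNT-predicted ratio is (2031/ln(2031)) / (676/ln(676)) ≈ 2.5705. The two agree to within a few percent, as expected.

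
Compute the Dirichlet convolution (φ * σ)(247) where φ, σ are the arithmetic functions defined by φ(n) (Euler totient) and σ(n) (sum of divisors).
(φ * σ)(247) = 988

Divisors of 247: [1, 13, 19, 247]. For each d | 247:
  d = 1: φ(1) · σ(247/1) = 1 · 280 = 280
  d = 13: φ(13) · σ(247/13) = 12 · 20 = 240
  d = 19: φ(19) · σ(247/19) = 18 · 14 = 252
  d = 247: φ(247) · σ(247/247) = 216 · 1 = 216
Summing: (φ * σ)(247) = 280 + 240 + 252 + 216 = 988.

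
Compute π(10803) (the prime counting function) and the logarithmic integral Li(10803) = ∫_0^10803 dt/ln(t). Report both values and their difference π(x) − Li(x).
π(10803) = 1315;  Li(10803) ≈ 1332.95;  π(x) − Li(x) ≈ -17.95.

Direct count of primes ≤ 10803 gives π(10803) = 1315. Numerical evaluation of the logarithmic integral gives Li(10803) ≈ 1332.95. The difference π(x) − Li(x) ≈ -17.95 is typically negative for small/moderate x (Li(x) overestimates), though Littlewood's theorem shows this sign changes infinitely often.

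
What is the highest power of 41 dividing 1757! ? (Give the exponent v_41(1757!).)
v_41(1757!) = 43

Legendre's formula: v_p(n!) = Σ_{k ≥ 1} ⌊n / p^k⌋. For p = 41, n = 1757, the terms are:
  ⌊1757/41^1⌋ = ⌊1757/41⌋ = 42
  ⌊1757/41^2⌋ = ⌊1757/1681⌋ = 1
(the next term ⌊1757/41^3⌋ = 0, terminating the sum). Summing: v_41(1757!) = 42 + 1 = 43.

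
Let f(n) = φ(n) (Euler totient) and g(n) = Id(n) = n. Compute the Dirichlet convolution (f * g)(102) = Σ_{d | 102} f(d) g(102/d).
(φ * Id)(102) = 495

Divisors of 102: [1, 2, 3, 6, 17, 34, 51, 102]. For each d | 102:
  d = 1: φ(1) · Id(102/1) = 1 · 102 = 102
  d = 2: φ(2) · Id(102/2) = 1 · 51 = 51
  d = 3: φ(3) · Id(102/3) = 2 · 34 = 68
  d = 6: φ(6) · Id(102/6) = 2 · 17 = 34
  d = 17: φ(17) · Id(102/17) = 16 · 6 = 96
  d = 34: φ(34) · Id(102/34) = 16 · 3 = 48
  d = 51: φ(51) · Id(102/51) = 32 · 2 = 64
  d = 102: φ(102) · Id(102/102) = 32 · 1 = 32
Summing: (φ * Id)(102) = 102 + 51 + 68 + 34 + 96 + 48 + 64 + 32 = 495.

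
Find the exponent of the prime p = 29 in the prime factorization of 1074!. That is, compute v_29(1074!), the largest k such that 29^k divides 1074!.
v_29(1074!) = 38

Legendre's formula: v_p(n!) = Σ_{k ≥ 1} ⌊n / p^k⌋. For p = 29, n = 1074, the terms are:
  ⌊1074/29^1⌋ = ⌊1074/29⌋ = 37
  ⌊1074/29^2⌋ = ⌊1074/841⌋ = 1
(the next term ⌊1074/29^3⌋ = 0, terminating the sum). Summing: v_29(1074!) = 37 + 1 = 38.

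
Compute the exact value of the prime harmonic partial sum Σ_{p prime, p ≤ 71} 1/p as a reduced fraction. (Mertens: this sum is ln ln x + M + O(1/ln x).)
Σ 1/p = 972416614407737400870501653/557940830126698960967415390

π(71) = 20, so the primes ≤ 71 are [2, 3, 5, 7, 11, 13, 17, 19, 23, 29, 31, 37, 41, 43, 47, 53, 59, 61, 67, 71]. Summing 1/p over these primes: 972416614407737400870501653/557940830126698960967415390 ≈ 1.7429. Mertens estimate ln ln(71) + 0.2615 ≈ 1.7114.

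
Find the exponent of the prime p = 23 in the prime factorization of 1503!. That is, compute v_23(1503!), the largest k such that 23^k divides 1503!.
v_23(1503!) = 67

Legendre's formula: v_p(n!) = Σ_{k ≥ 1} ⌊n / p^k⌋. For p = 23, n = 1503, the terms are:
  ⌊1503/23^1⌋ = ⌊1503/23⌋ = 65
  ⌊1503/23^2⌋ = ⌊1503/529⌋ = 2
(the next term ⌊1503/23^3⌋ = 0, terminating the sum). Summing: v_23(1503!) = 65 + 2 = 67.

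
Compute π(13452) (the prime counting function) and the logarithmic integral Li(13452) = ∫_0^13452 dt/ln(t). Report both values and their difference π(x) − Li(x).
π(13452) = 1594;  Li(13452) ≈ 1614.74;  π(x) − Li(x) ≈ -20.74.

Direct count of primes ≤ 13452 gives π(13452) = 1594. Numerical evaluation of the logarithmic integral gives Li(13452) ≈ 1614.74. The difference π(x) − Li(x) ≈ -20.74 is typically negative for small/moderate x (Li(x) overestimates), though Littlewood's theorem shows this sign changes infinitely often.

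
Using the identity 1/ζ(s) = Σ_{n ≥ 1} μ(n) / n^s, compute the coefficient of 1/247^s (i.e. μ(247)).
μ(247) = 1

Factor n = 247 = 13 · 19. μ(n) = 0 if any exponent ≥ 2 (not squarefree); otherwise μ(n) = (−1)^{ω(n)} where ω(n) is the number of distinct prime factors. Applying: μ(247) = 1.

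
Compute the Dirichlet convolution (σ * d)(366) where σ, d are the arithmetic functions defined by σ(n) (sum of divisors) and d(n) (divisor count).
(σ * d)(366) = 1920

Divisors of 366: [1, 2, 3, 6, 61, 122, 183, 366]. For each d | 366:
  d = 1: σ(1) · d(366/1) = 1 · 8 = 8
  d = 2: σ(2) · d(366/2) = 3 · 4 = 12
  d = 3: σ(3) · d(366/3) = 4 · 4 = 16
  d = 6: σ(6) · d(366/6) = 12 · 2 = 24
  d = 61: σ(61) · d(366/61) = 62 · 4 = 248
  d = 122: σ(122) · d(366/122) = 186 · 2 = 372
  d = 183: σ(183) · d(366/183) = 248 · 2 = 496
  d = 366: σ(366) · d(366/366) = 744 · 1 = 744
Summing: (σ * d)(366) = 8 + 12 + 16 + 24 + 248 + 372 + 496 + 744 = 1920.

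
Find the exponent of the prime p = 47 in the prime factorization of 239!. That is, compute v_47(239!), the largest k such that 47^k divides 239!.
v_47(239!) = 5

Legendre's formula: v_p(n!) = Σ_{k ≥ 1} ⌊n / p^k⌋. For p = 47, n = 239, the terms are:
  ⌊239/47^1⌋ = ⌊239/47⌋ = 5
(the next term ⌊239/47^2⌋ = 0, terminating the sum). Summing: v_47(239!) = 5 = 5.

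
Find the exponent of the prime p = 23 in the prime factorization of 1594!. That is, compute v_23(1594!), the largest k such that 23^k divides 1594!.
v_23(1594!) = 72

Legendre's formula: v_p(n!) = Σ_{k ≥ 1} ⌊n / p^k⌋. For p = 23, n = 1594, the terms are:
  ⌊1594/23^1⌋ = ⌊1594/23⌋ = 69
  ⌊1594/23^2⌋ = ⌊1594/529⌋ = 3
(the next term ⌊1594/23^3⌋ = 0, terminating the sum). Summing: v_23(1594!) = 69 + 3 = 72.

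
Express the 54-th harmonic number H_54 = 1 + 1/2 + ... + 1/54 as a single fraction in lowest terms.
H_54 = 250503836021181200128409/54749786241679275146400

Direct summation: H_54 = 1 + 1/2 + ... + 1/54. The least common denominator is lcm(1, ..., 54) = 164249358725037825439200; over this denominator the numerator is 164249358725037825439200 + 82124679362518912719600 + 54749786241679275146400 + 41062339681259456359800 + 32849871745007565087840 + 27374893120839637573200 + 23464194103576832205600 + 20531169840629728179900 + 18249928747226425048800 + 16424935872503782543920 + 14931759884094347767200 + 13687446560419818786600 + 12634566055772140418400 + 11732097051788416102800 + 10949957248335855029280 + 10265584920314864089950 + 9661726983825754437600 + 9124964373613212524400 + 8644703090791464496800 + 8212467936251891271960 + 7821398034525610735200 + 7465879942047173883600 + 7141276466305992410400 + 6843723280209909393300 + 6569974349001513017568 + 6317283027886070209200 + 6083309582408808349600 + 5866048525894208051400 + 5663770990518545704800 + 5474978624167927514640 + 5298366410485091143200 + 5132792460157432044975 + 4977253294698115922400 + 4830863491912877218800 + 4692838820715366441120 + 4562482186806606262200 + 4439171857433454741600 + 4322351545395732248400 + 4211522018590713472800 + 4106233968125945635980 + 4006081920122873791200 + 3910699017262805367600 + 3819752528489251754400 + 3732939971023586941800 + 3649985749445285009760 + 3570638233152996205200 + 3494667206915698413600 + 3421861640104954696650 + 3352027729082404600800 + 3284987174500756508784 + 3220575661275251479200 + 3158641513943035104600 + 3099044504245996706400 + 3041654791204404174800 = 751511508063543600385227, so H_54 = 751511508063543600385227/164249358725037825439200; reducing by gcd(751511508063543600385227, 164249358725037825439200) = 3 gives 250503836021181200128409/54749786241679275146400 ≈ 4.57543. (The PNT-adjacent estimate ln(54) + γ ≈ 4.56620 matches within O(1/n).)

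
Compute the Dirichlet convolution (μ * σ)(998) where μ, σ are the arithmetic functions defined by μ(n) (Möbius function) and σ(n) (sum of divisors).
(μ * σ)(998) = 998

Divisors of 998: [1, 2, 499, 998]. For each d | 998:
  d = 1: μ(1) · σ(998/1) = 1 · 1500 = 1500
  d = 2: μ(2) · σ(998/2) = -1 · 500 = -500
  d = 499: μ(499) · σ(998/499) = -1 · 3 = -3
  d = 998: μ(998) · σ(998/998) = 1 · 1 = 1
Summing: (μ * σ)(998) = 1500 + -500 + -3 + 1 = 998.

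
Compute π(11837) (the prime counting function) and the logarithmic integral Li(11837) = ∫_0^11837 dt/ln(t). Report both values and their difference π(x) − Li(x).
π(11837) = 1420;  Li(11837) ≈ 1443.73;  π(x) − Li(x) ≈ -23.73.

Direct count of primes ≤ 11837 gives π(11837) = 1420. Numerical evaluation of the logarithmic integral gives Li(11837) ≈ 1443.73. The difference π(x) − Li(x) ≈ -23.73 is typically negative for small/moderate x (Li(x) overestimates), though Littlewood's theorem shows this sign changes infinitely often.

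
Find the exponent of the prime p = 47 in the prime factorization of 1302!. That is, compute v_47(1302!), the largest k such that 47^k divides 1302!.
v_47(1302!) = 27

Legendre's formula: v_p(n!) = Σ_{k ≥ 1} ⌊n / p^k⌋. For p = 47, n = 1302, the terms are:
  ⌊1302/47^1⌋ = ⌊1302/47⌋ = 27
(the next term ⌊1302/47^2⌋ = 0, terminating the sum). Summing: v_47(1302!) = 27 = 27.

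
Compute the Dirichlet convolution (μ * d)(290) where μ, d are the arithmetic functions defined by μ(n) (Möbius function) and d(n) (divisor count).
(μ * d)(290) = 1

Divisors of 290: [1, 2, 5, 10, 29, 58, 145, 290]. For each d | 290:
  d = 1: μ(1) · d(290/1) = 1 · 8 = 8
  d = 2: μ(2) · d(290/2) = -1 · 4 = -4
  d = 5: μ(5) · d(290/5) = -1 · 4 = -4
  d = 10: μ(10) · d(290/10) = 1 · 2 = 2
  d = 29: μ(29) · d(290/29) = -1 · 4 = -4
  d = 58: μ(58) · d(290/58) = 1 · 2 = 2
  d = 145: μ(145) · d(290/145) = 1 · 2 = 2
  d = 290: μ(290) · d(290/290) = -1 · 1 = -1
Summing: (μ * d)(290) = 8 + -4 + -4 + 2 + -4 + 2 + 2 + -1 = 1.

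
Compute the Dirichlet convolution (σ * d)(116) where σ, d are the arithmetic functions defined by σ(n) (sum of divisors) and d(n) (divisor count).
(σ * d)(116) = 512

Divisors of 116: [1, 2, 4, 29, 58, 116]. For each d | 116:
  d = 1: σ(1) · d(116/1) = 1 · 6 = 6
  d = 2: σ(2) · d(116/2) = 3 · 4 = 12
  d = 4: σ(4) · d(116/4) = 7 · 2 = 14
  d = 29: σ(29) · d(116/29) = 30 · 3 = 90
  d = 58: σ(58) · d(116/58) = 90 · 2 = 180
  d = 116: σ(116) · d(116/116) = 210 · 1 = 210
Summing: (σ * d)(116) = 6 + 12 + 14 + 90 + 180 + 210 = 512.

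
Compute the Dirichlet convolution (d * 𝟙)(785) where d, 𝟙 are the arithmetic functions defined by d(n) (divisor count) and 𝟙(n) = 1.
(d * 𝟙)(785) = 9

Divisors of 785: [1, 5, 157, 785]. For each d | 785:
  d = 1: d(1) · 𝟙(785/1) = 1 · 1 = 1
  d = 5: d(5) · 𝟙(785/5) = 2 · 1 = 2
  d = 157: d(157) · 𝟙(785/157) = 2 · 1 = 2
  d = 785: d(785) · 𝟙(785/785) = 4 · 1 = 4
Summing: (d * 𝟙)(785) = 1 + 2 + 2 + 4 = 9.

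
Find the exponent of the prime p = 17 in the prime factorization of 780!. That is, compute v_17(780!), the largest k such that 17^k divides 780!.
v_17(780!) = 47

Legendre's formula: v_p(n!) = Σ_{k ≥ 1} ⌊n / p^k⌋. For p = 17, n = 780, the terms are:
  ⌊780/17^1⌋ = ⌊780/17⌋ = 45
  ⌊780/17^2⌋ = ⌊780/289⌋ = 2
(the next term ⌊780/17^3⌋ = 0, terminating the sum). Summing: v_17(780!) = 45 + 2 = 47.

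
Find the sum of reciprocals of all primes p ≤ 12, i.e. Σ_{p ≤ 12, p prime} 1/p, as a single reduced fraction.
Σ 1/p = 2927/2310

π(12) = 5, so the primes ≤ 12 are [2, 3, 5, 7, 11]. Summing 1/p over these primes: 2927/2310 ≈ 1.2671. Mertens estimate ln ln(12) + 0.2615 ≈ 1.1717.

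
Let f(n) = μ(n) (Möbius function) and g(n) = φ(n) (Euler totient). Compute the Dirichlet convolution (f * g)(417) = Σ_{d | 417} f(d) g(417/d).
(μ * φ)(417) = 137

Divisors of 417: [1, 3, 139, 417]. For each d | 417:
  d = 1: μ(1) · φ(417/1) = 1 · 276 = 276
  d = 3: μ(3) · φ(417/3) = -1 · 138 = -138
  d = 139: μ(139) · φ(417/139) = -1 · 2 = -2
  d = 417: μ(417) · φ(417/417) = 1 · 1 = 1
Summing: (μ * φ)(417) = 276 + -138 + -2 + 1 = 137.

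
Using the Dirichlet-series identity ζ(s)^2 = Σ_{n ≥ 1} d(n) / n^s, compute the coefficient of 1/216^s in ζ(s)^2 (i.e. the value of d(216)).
d(216) = 16

ζ(s)^2 = (Σ 1/m^s)(Σ 1/k^s). The coefficient of 1/n^s in the product is the number of ordered pairs (m, k) with mk = n, which equals d(n). For n = 216, divisors are [1, 2, 3, 4, 6, 8, 9, 12, 18, 24, 27, 36, 54, 72, 108, 216], so d(216) = 16.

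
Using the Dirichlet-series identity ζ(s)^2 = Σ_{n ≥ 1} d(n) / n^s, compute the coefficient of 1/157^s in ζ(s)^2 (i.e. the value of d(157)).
d(157) = 2

ζ(s)^2 = (Σ 1/m^s)(Σ 1/k^s). The coefficient of 1/n^s in the product is the number of ordered pairs (m, k) with mk = n, which equals d(n). For n = 157, divisors are [1, 157], so d(157) = 2.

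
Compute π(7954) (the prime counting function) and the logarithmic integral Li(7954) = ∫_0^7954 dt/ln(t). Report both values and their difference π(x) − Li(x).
π(7954) = 1005;  Li(7954) ≈ 1021.30;  π(x) − Li(x) ≈ -16.30.

Direct count of primes ≤ 7954 gives π(7954) = 1005. Numerical evaluation of the logarithmic integral gives Li(7954) ≈ 1021.30. The difference π(x) − Li(x) ≈ -16.30 is typically negative for small/moderate x (Li(x) overestimates), though Littlewood's theorem shows this sign changes infinitely often.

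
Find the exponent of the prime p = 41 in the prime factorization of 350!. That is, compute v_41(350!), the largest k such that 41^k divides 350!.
v_41(350!) = 8

Legendre's formula: v_p(n!) = Σ_{k ≥ 1} ⌊n / p^k⌋. For p = 41, n = 350, the terms are:
  ⌊350/41^1⌋ = ⌊350/41⌋ = 8
(the next term ⌊350/41^2⌋ = 0, terminating the sum). Summing: v_41(350!) = 8 = 8.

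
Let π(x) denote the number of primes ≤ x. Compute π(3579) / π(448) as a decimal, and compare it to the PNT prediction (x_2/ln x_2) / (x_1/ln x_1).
π(3579)/π(448) = 500/86 ≈ 5.8140;  PNT prediction ≈ 5.9601.

π(448) = 86 and π(3579) = 500, so π(3579)/π(448) ≈ 5.8140. The PNT-predicted ratio is (3579/ln(3579)) / (448/ln(448)) ≈ 5.9601. The two agree to within a few percent, as expected.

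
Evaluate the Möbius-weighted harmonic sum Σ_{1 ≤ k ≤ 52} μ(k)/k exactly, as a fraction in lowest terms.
Σ μ(k)/k = -184943596214571/204963260862830470

Values of μ(k) for 1 ≤ k ≤ 52: μ(1) = 1, μ(2) = -1, μ(3) = -1, μ(5) = -1, μ(6) = 1, μ(7) = -1, μ(10) = 1, μ(11) = -1, μ(13) = -1, μ(14) = 1, μ(15) = 1, μ(17) = -1, μ(19) = -1, μ(21) = 1, μ(22) = 1, μ(23) = -1, μ(26) = 1, μ(29) = -1, μ(30) = -1, μ(31) = -1, μ(33) = 1, μ(34) = 1, μ(35) = 1, μ(37) = -1, μ(38) = 1, μ(39) = 1, μ(41) = -1, μ(42) = -1, μ(43) = -1, μ(46) = 1, μ(47) = -1, μ(51) = 1, with μ = 0 on non-squarefree integers. Summing μ(k)/k for k where μ(k) ≠ 0 gives -184943596214571/204963260862830470 ≈ -0.0009. (PNT ⟺ this sum → 0 as n → ∞.)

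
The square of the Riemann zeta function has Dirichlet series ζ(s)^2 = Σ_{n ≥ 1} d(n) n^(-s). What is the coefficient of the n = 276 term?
d(276) = 12

ζ(s)^2 = (Σ 1/m^s)(Σ 1/k^s). The coefficient of 1/n^s in the product is the number of ordered pairs (m, k) with mk = n, which equals d(n). For n = 276, divisors are [1, 2, 3, 4, 6, 12, 23, 46, 69, 92, 138, 276], so d(276) = 12.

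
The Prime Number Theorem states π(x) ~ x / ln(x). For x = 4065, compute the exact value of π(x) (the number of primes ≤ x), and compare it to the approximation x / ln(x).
π(4065) = 560;  x/ln(x) ≈ 489.16;  relative error ≈ 12.65%.

Directly count primes up to 4065: π(4065) = 560. The PNT approximation gives 4065/ln(4065) ≈ 4065/8.31017 ≈ 489.16. Relative error (π(x) − x/ln(x)) / π(x) ≈ 12.65%; the approximation is known to undercount slightly (Li(x) is a better estimate).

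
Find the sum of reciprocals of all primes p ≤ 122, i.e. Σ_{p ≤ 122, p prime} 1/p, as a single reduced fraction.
Σ 1/p = 58472171373748331322981543916880425472323867753/31610054640417607788145206291543662493274686990

π(122) = 30, so the primes ≤ 122 are [2, 3, 5, 7, 11, 13, 17, 19, 23, 29, 31, 37, 41, 43, 47, 53, 59, 61, 67, 71, 73, 79, 83, 89, 97, 101, 103, 107, 109, 113]. Summing 1/p over these primes: 58472171373748331322981543916880425472323867753/31610054640417607788145206291543662493274686990 ≈ 1.8498. Mertens estimate ln ln(122) + 0.2615 ≈ 1.8310.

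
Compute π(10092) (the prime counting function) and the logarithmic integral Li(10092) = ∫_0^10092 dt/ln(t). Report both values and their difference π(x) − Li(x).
π(10092) = 1238;  Li(10092) ≈ 1256.12;  π(x) − Li(x) ≈ -18.12.

Direct count of primes ≤ 10092 gives π(10092) = 1238. Numerical evaluation of the logarithmic integral gives Li(10092) ≈ 1256.12. The difference π(x) − Li(x) ≈ -18.12 is typically negative for small/moderate x (Li(x) overestimates), though Littlewood's theorem shows this sign changes infinitely often.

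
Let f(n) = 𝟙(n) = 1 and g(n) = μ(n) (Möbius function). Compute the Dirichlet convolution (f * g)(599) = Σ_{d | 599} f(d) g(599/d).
(𝟙 * μ)(599) = 0

Divisors of 599: [1, 599]. For each d | 599:
  d = 1: 𝟙(1) · μ(599/1) = 1 · -1 = -1
  d = 599: 𝟙(599) · μ(599/599) = 1 · 1 = 1
Summing: (𝟙 * μ)(599) = -1 + 1 = 0.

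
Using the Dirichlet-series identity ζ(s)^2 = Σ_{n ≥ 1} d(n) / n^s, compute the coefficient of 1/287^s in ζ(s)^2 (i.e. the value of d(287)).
d(287) = 4

ζ(s)^2 = (Σ 1/m^s)(Σ 1/k^s). The coefficient of 1/n^s in the product is the number of ordered pairs (m, k) with mk = n, which equals d(n). For n = 287, divisors are [1, 7, 41, 287], so d(287) = 4.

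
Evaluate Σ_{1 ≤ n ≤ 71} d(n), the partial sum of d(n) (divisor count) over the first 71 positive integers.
Σ_{n ≤ 71} d(n) = 314

Compute d(n) for each 1 ≤ n ≤ 71: d(1) = 1, d(2) = 2, d(3) = 2, d(4) = 3, d(5) = 2, d(6) = 4, d(7) = 2, d(8) = 4, d(9) = 3, d(10) = 4, d(11) = 2, d(12) = 6, d(13) = 2, d(14) = 4, d(15) = 4, d(16) = 5, d(17) = 2, d(18) = 6, d(19) = 2, d(20) = 6, d(21) = 4, d(22) = 4, d(23) = 2, d(24) = 8, d(25) = 3, d(26) = 4, d(27) = 4, d(28) = 6, d(29) = 2, d(30) = 8, d(31) = 2, d(32) = 6, d(33) = 4, d(34) = 4, d(35) = 4, d(36) = 9, d(37) = 2, d(38) = 4, d(39) = 4, d(40) = 8, d(41) = 2, d(42) = 8, d(43) = 2, d(44) = 6, d(45) = 6, d(46) = 4, d(47) = 2, d(48) = 10, d(49) = 3, d(50) = 6, d(51) = 4, d(52) = 6, d(53) = 2, d(54) = 8, d(55) = 4, d(56) = 8, d(57) = 4, d(58) = 4, d(59) = 2, d(60) = 12, d(61) = 2, d(62) = 4, d(63) = 6, d(64) = 7, d(65) = 4, d(66) = 8, d(67) = 2, d(68) = 6, d(69) = 4, d(70) = 8, d(71) = 2. Summing all 71 values: 314. (Dirichlet's divisor formula: Σ_{n ≤ x} d(n) = x ln(x) + (2γ − 1) x + O(√x). For x = 71, the asymptotic estimate is ≈ 313.61.)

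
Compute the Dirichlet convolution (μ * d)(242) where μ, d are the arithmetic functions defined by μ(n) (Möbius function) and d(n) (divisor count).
(μ * d)(242) = 1

Divisors of 242: [1, 2, 11, 22, 121, 242]. For each d | 242:
  d = 1: μ(1) · d(242/1) = 1 · 6 = 6
  d = 2: μ(2) · d(242/2) = -1 · 3 = -3
  d = 11: μ(11) · d(242/11) = -1 · 4 = -4
  d = 22: μ(22) · d(242/22) = 1 · 2 = 2
  d = 121: μ(121) · d(242/121) = 0 · 2 = 0
  d = 242: μ(242) · d(242/242) = 0 · 1 = 0
Summing: (μ * d)(242) = 6 + -3 + -4 + 2 + 0 + 0 = 1.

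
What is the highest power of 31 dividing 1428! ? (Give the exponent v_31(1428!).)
v_31(1428!) = 47

Legendre's formula: v_p(n!) = Σ_{k ≥ 1} ⌊n / p^k⌋. For p = 31, n = 1428, the terms are:
  ⌊1428/31^1⌋ = ⌊1428/31⌋ = 46
  ⌊1428/31^2⌋ = ⌊1428/961⌋ = 1
(the next term ⌊1428/31^3⌋ = 0, terminating the sum). Summing: v_31(1428!) = 46 + 1 = 47.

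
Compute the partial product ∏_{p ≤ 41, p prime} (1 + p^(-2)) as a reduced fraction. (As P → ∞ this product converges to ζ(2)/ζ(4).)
∏ = 15660474728144000000/10354486835212066701

The primes p ≤ 41 are [2, 3, 5, 7, 11, 13, 17, 19, 23, 29, 31, 37, 41]. For each, (1 + 1/p^2) = (p^2 + 1)/p^2. Multiplying these fractions over p ∈ [2, 3, 5, 7, 11, 13, 17, 19, 23, 29, 31, 37, 41] gives 15660474728144000000/10354486835212066701. (In the limit P → ∞ this tends to ζ(2)/ζ(4).)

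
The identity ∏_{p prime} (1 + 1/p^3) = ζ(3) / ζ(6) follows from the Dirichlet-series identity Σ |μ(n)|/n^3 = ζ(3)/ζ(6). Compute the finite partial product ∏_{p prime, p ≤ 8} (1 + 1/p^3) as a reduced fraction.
∏ = 1032/875

The primes p ≤ 8 are [2, 3, 5, 7]. For each, (1 + 1/p^3) = (p^3 + 1)/p^3. Multiplying these fractions over p ∈ [2, 3, 5, 7] gives 1032/875. (In the limit P → ∞ this tends to ζ(3)/ζ(6).)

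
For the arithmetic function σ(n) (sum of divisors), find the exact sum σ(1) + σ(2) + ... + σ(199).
Σ_{n ≤ 199} σ(n) = 32579

Compute σ(n) for each 1 ≤ n ≤ 199: σ(1) = 1, σ(2) = 3, σ(3) = 4, σ(4) = 7, σ(5) = 6, σ(6) = 12, σ(7) = 8, σ(8) = 15, σ(9) = 13, σ(10) = 18, σ(11) = 12, σ(12) = 28, σ(13) = 14, σ(14) = 24, σ(15) = 24, σ(16) = 31, σ(17) = 18, σ(18) = 39, σ(19) = 20, σ(20) = 42, σ(21) = 32, σ(22) = 36, σ(23) = 24, σ(24) = 60, σ(25) = 31, σ(26) = 42, σ(27) = 40, σ(28) = 56, σ(29) = 30, σ(30) = 72, σ(31) = 32, σ(32) = 63, σ(33) = 48, σ(34) = 54, σ(35) = 48, σ(36) = 91, σ(37) = 38, σ(38) = 60, σ(39) = 56, σ(40) = 90, σ(41) = 42, σ(42) = 96, σ(43) = 44, σ(44) = 84, σ(45) = 78, σ(46) = 72, σ(47) = 48, σ(48) = 124, σ(49) = 57, σ(50) = 93, σ(51) = 72, σ(52) = 98, σ(53) = 54, σ(54) = 120, σ(55) = 72, σ(56) = 120, σ(57) = 80, σ(58) = 90, σ(59) = 60, σ(60) = 168, σ(61) = 62, σ(62) = 96, σ(63) = 104, σ(64) = 127, σ(65) = 84, σ(66) = 144, σ(67) = 68, σ(68) = 126, σ(69) = 96, σ(70) = 144, σ(71) = 72, σ(72) = 195, σ(73) = 74, σ(74) = 114, σ(75) = 124, σ(76) = 140, σ(77) = 96, σ(78) = 168, σ(79) = 80, σ(80) = 186, σ(81) = 121, σ(82) = 126, σ(83) = 84, σ(84) = 224, σ(85) = 108, σ(86) = 132, σ(87) = 120, σ(88) = 180, σ(89) = 90, σ(90) = 234, σ(91) = 112, σ(92) = 168, σ(93) = 128, σ(94) = 144, σ(95) = 120, σ(96) = 252, σ(97) = 98, σ(98) = 171, σ(99) = 156, σ(100) = 217, σ(101) = 102, σ(102) = 216, σ(103) = 104, σ(104) = 210, σ(105) = 192, σ(106) = 162, σ(107) = 108, σ(108) = 280, σ(109) = 110, σ(110) = 216, σ(111) = 152, σ(112) = 248, σ(113) = 114, σ(114) = 240, σ(115) = 144, σ(116) = 210, σ(117) = 182, σ(118) = 180, σ(119) = 144, σ(120) = 360, σ(121) = 133, σ(122) = 186, σ(123) = 168, σ(124) = 224, σ(125) = 156, σ(126) = 312, σ(127) = 128, σ(128) = 255, σ(129) = 176, σ(130) = 252, σ(131) = 132, σ(132) = 336, σ(133) = 160, σ(134) = 204, σ(135) = 240, σ(136) = 270, σ(137) = 138, σ(138) = 288, σ(139) = 140, σ(140) = 336, σ(141) = 192, σ(142) = 216, σ(143) = 168, σ(144) = 403, σ(145) = 180, σ(146) = 222, σ(147) = 228, σ(148) = 266, σ(149) = 150, σ(150) = 372, σ(151) = 152, σ(152) = 300, σ(153) = 234, σ(154) = 288, σ(155) = 192, σ(156) = 392, σ(157) = 158, σ(158) = 240, σ(159) = 216, σ(160) = 378, σ(161) = 192, σ(162) = 363, σ(163) = 164, σ(164) = 294, σ(165) = 288, σ(166) = 252, σ(167) = 168, σ(168) = 480, σ(169) = 183, σ(170) = 324, σ(171) = 260, σ(172) = 308, σ(173) = 174, σ(174) = 360, σ(175) = 248, σ(176) = 372, σ(177) = 240, σ(178) = 270, σ(179) = 180, σ(180) = 546, σ(181) = 182, σ(182) = 336, σ(183) = 248, σ(184) = 360, σ(185) = 228, σ(186) = 384, σ(187) = 216, σ(188) = 336, σ(189) = 320, σ(190) = 360, σ(191) = 192, σ(192) = 508, σ(193) = 194, σ(194) = 294, σ(195) = 336, σ(196) = 399, σ(197) = 198, σ(198) = 468, σ(199) = 200. Summing all 199 values: 32579. (Average order: Σ_{n ≤ x} σ(n) ~ (π²/12) x². For x = 199, (π²/12)·199² ≈ 32570.52.)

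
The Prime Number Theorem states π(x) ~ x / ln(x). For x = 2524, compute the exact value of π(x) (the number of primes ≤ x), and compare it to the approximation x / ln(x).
π(2524) = 369;  x/ln(x) ≈ 322.20;  relative error ≈ 12.68%.

Directly count primes up to 2524: π(2524) = 369. The PNT approximation gives 2524/ln(2524) ≈ 2524/7.83360 ≈ 322.20. Relative error (π(x) − x/ln(x)) / π(x) ≈ 12.68%; the approximation is known to undercount slightly (Li(x) is a better estimate).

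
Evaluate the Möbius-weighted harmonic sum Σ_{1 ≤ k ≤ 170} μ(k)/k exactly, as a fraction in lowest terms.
Σ μ(k)/k = 976794744883260874795165001864511964953389627727401386703595517/962947420735983927056946215901134429196419130606213075415963491270

Values of μ(k) for 1 ≤ k ≤ 170: μ(1) = 1, μ(2) = -1, μ(3) = -1, μ(5) = -1, μ(6) = 1, μ(7) = -1, μ(10) = 1, μ(11) = -1, μ(13) = -1, μ(14) = 1, μ(15) = 1, μ(17) = -1, μ(19) = -1, μ(21) = 1, μ(22) = 1, μ(23) = -1, μ(26) = 1, μ(29) = -1, μ(30) = -1, μ(31) = -1, μ(33) = 1, μ(34) = 1, μ(35) = 1, μ(37) = -1, μ(38) = 1, μ(39) = 1, μ(41) = -1, μ(42) = -1, μ(43) = -1, μ(46) = 1, μ(47) = -1, μ(51) = 1, μ(53) = -1, μ(55) = 1, μ(57) = 1, μ(58) = 1, μ(59) = -1, μ(61) = -1, μ(62) = 1, μ(65) = 1, μ(66) = -1, μ(67) = -1, μ(69) = 1, μ(70) = -1, μ(71) = -1, μ(73) = -1, μ(74) = 1, μ(77) = 1, μ(78) = -1, μ(79) = -1, μ(82) = 1, μ(83) = -1, μ(85) = 1, μ(86) = 1, μ(87) = 1, μ(89) = -1, μ(91) = 1, μ(93) = 1, μ(94) = 1, μ(95) = 1, μ(97) = -1, μ(101) = -1, μ(102) = -1, μ(103) = -1, μ(105) = -1, μ(106) = 1, μ(107) = -1, μ(109) = -1, μ(110) = -1, μ(111) = 1, μ(113) = -1, μ(114) = -1, μ(115) = 1, μ(118) = 1, μ(119) = 1, μ(122) = 1, μ(123) = 1, μ(127) = -1, μ(129) = 1, μ(130) = -1, μ(131) = -1, μ(133) = 1, μ(134) = 1, μ(137) = -1, μ(138) = -1, μ(139) = -1, μ(141) = 1, μ(142) = 1, μ(143) = 1, μ(145) = 1, μ(146) = 1, μ(149) = -1, μ(151) = -1, μ(154) = -1, μ(155) = 1, μ(157) = -1, μ(158) = 1, μ(159) = 1, μ(161) = 1, μ(163) = -1, μ(165) = -1, μ(166) = 1, μ(167) = -1, μ(170) = -1, with μ = 0 on non-squarefree integers. Summing μ(k)/k for k where μ(k) ≠ 0 gives 976794744883260874795165001864511964953389627727401386703595517/962947420735983927056946215901134429196419130606213075415963491270 ≈ 0.0010. (PNT ⟺ this sum → 0 as n → ∞.)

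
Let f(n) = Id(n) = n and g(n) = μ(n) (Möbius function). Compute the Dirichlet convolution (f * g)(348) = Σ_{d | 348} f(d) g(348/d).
(Id * μ)(348) = 112

Divisors of 348: [1, 2, 3, 4, 6, 12, 29, 58, 87, 116, 174, 348]. For each d | 348:
  d = 1: Id(1) · μ(348/1) = 1 · 0 = 0
  d = 2: Id(2) · μ(348/2) = 2 · -1 = -2
  d = 3: Id(3) · μ(348/3) = 3 · 0 = 0
  d = 4: Id(4) · μ(348/4) = 4 · 1 = 4
  d = 6: Id(6) · μ(348/6) = 6 · 1 = 6
  d = 12: Id(12) · μ(348/12) = 12 · -1 = -12
  d = 29: Id(29) · μ(348/29) = 29 · 0 = 0
  d = 58: Id(58) · μ(348/58) = 58 · 1 = 58
  d = 87: Id(87) · μ(348/87) = 87 · 0 = 0
  d = 116: Id(116) · μ(348/116) = 116 · -1 = -116
  d = 174: Id(174) · μ(348/174) = 174 · -1 = -174
  d = 348: Id(348) · μ(348/348) = 348 · 1 = 348
Summing: (Id * μ)(348) = 0 + -2 + 0 + 4 + 6 + -12 + 0 + 58 + 0 + -116 + -174 + 348 = 112.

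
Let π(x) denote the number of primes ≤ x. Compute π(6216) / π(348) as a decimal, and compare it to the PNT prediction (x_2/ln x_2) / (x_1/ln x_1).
π(6216)/π(348) = 808/69 ≈ 11.7101;  PNT prediction ≈ 11.9672.

π(348) = 69 and π(6216) = 808, so π(6216)/π(348) ≈ 11.7101. The PNT-predicted ratio is (6216/ln(6216)) / (348/ln(348)) ≈ 11.9672. The two agree to within a few percent, as expected.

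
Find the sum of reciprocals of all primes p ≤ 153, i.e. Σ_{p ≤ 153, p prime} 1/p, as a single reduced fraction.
Σ 1/p = 426559540131011718238816115585684956391671166781102121476137/225319534991831177328890236228992001350685163362356544091910

π(153) = 36, so the primes ≤ 153 are [2, 3, 5, 7, 11, 13, 17, 19, 23, 29, 31, 37, 41, 43, 47, 53, 59, 61, 67, 71, 73, 79, 83, 89, 97, 101, 103, 107, 109, 113, 127, 131, 137, 139, 149, 151]. Summing 1/p over these primes: 426559540131011718238816115585684956391671166781102121476137/225319534991831177328890236228992001350685163362356544091910 ≈ 1.8931. Mertens estimate ln ln(153) + 0.2615 ≈ 1.8770.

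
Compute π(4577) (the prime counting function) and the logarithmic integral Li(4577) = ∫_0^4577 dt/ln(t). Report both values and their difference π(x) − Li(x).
π(4577) = 619;  Li(4577) ≈ 634.36;  π(x) − Li(x) ≈ -15.36.

Direct count of primes ≤ 4577 gives π(4577) = 619. Numerical evaluation of the logarithmic integral gives Li(4577) ≈ 634.36. The difference π(x) − Li(x) ≈ -15.36 is typically negative for small/moderate x (Li(x) overestimates), though Littlewood's theorem shows this sign changes infinitely often.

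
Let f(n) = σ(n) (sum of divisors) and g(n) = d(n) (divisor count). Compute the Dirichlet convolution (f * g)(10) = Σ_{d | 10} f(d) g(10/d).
(σ * d)(10) = 40

Divisors of 10: [1, 2, 5, 10]. For each d | 10:
  d = 1: σ(1) · d(10/1) = 1 · 4 = 4
  d = 2: σ(2) · d(10/2) = 3 · 2 = 6
  d = 5: σ(5) · d(10/5) = 6 · 2 = 12
  d = 10: σ(10) · d(10/10) = 18 · 1 = 18
Summing: (σ * d)(10) = 4 + 6 + 12 + 18 = 40.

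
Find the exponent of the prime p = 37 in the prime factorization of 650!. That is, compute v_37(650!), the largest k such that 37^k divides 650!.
v_37(650!) = 17

Legendre's formula: v_p(n!) = Σ_{k ≥ 1} ⌊n / p^k⌋. For p = 37, n = 650, the terms are:
  ⌊650/37^1⌋ = ⌊650/37⌋ = 17
(the next term ⌊650/37^2⌋ = 0, terminating the sum). Summing: v_37(650!) = 17 = 17.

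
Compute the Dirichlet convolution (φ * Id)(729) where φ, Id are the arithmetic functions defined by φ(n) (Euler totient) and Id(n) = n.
(φ * Id)(729) = 3645

Divisors of 729: [1, 3, 9, 27, 81, 243, 729]. For each d | 729:
  d = 1: φ(1) · Id(729/1) = 1 · 729 = 729
  d = 3: φ(3) · Id(729/3) = 2 · 243 = 486
  d = 9: φ(9) · Id(729/9) = 6 · 81 = 486
  d = 27: φ(27) · Id(729/27) = 18 · 27 = 486
  d = 81: φ(81) · Id(729/81) = 54 · 9 = 486
  d = 243: φ(243) · Id(729/243) = 162 · 3 = 486
  d = 729: φ(729) · Id(729/729) = 486 · 1 = 486
Summing: (φ * Id)(729) = 729 + 486 + 486 + 486 + 486 + 486 + 486 = 3645.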